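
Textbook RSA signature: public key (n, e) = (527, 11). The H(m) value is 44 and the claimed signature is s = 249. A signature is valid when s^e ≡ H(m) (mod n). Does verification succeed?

s^2 ≡ 249^2 = 62001 ≡ 342
s^4 ≡ 342^2 = 116964 ≡ 497
s^8 ≡ 497^2 = 247009 ≡ 373
11 = 8 + 2 + 1, so s^11 ≡ 373·342·249 ≡ 63 (mod 527)
s^11 mod 527 = 63, but H(m) = 44.

fails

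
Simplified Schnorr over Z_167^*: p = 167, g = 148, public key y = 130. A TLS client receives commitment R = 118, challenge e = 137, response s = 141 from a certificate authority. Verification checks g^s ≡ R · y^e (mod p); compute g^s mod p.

Squares mod 167: 148^1≡148, 148^2≡27, 148^4≡61, 148^8≡47, 148^16≡38, 148^32≡108, 148^64≡141, 148^128≡8
141 = 128 + 8 + 4 + 1, so 148^141 ≡ 8·47·61·148 ≡ 86 (mod 167)

86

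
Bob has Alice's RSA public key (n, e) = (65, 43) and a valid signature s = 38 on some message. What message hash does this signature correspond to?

12

Squares mod 65: s^1≡38, s^2≡14, s^4≡1, s^8≡1, s^16≡1, s^32≡1
43 = 32 + 8 + 2 + 1, so s^43 ≡ 1·1·14·38 ≡ 12 (mod 65)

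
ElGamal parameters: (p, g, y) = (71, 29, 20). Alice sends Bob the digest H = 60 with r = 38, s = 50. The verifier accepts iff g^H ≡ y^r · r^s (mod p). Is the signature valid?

Left side g^H mod p:
29^2 = 841 ≡ 60
29^4 ≡ 60^2 = 3600 ≡ 50
29^8 ≡ 50^2 = 2500 ≡ 15
29^16 ≡ 15^2 = 225 ≡ 12
29^32 ≡ 12^2 = 144 ≡ 2
60 = 32 + 16 + 8 + 4, so 29^60 ≡ 2·12·15·50 ≡ 37 (mod 71)
Right side y^r · r^s mod p:
20^2 = 400 ≡ 45
20^4 ≡ 45^2 = 2025 ≡ 37
20^8 ≡ 37^2 = 1369 ≡ 20
20^16 ≡ 20^2 = 400 ≡ 45
20^32 ≡ 45^2 = 2025 ≡ 37
38 = 32 + 4 + 2, so 20^38 ≡ 37·37·45 ≡ 48 (mod 71)
38^2 = 1444 ≡ 24
38^4 ≡ 24^2 = 576 ≡ 8
38^8 ≡ 8^2 = 64
38^16 ≡ 64^2 = 4096 ≡ 49
38^32 ≡ 49^2 = 2401 ≡ 58
50 = 32 + 16 + 2, so 38^50 ≡ 58·49·24 ≡ 48 (mod 71)
48·48 = 2304 ≡ 32 (mod 71)
37 ≠ 32, so verification fails.

invalid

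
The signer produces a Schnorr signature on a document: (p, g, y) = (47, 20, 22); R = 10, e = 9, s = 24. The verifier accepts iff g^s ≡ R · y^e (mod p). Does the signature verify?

verifies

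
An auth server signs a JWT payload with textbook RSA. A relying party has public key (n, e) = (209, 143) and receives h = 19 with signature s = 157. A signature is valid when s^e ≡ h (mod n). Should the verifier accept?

s^2 ≡ 157^2 = 24649 ≡ 196
s^4 ≡ 196^2 = 38416 ≡ 169
s^8 ≡ 169^2 = 28561 ≡ 137
s^16 ≡ 137^2 = 18769 ≡ 168
s^32 ≡ 168^2 = 28224 ≡ 9
s^64 ≡ 9^2 = 81
s^128 ≡ 81^2 = 6561 ≡ 82
143 = 128 + 8 + 4 + 2 + 1, so s^143 ≡ 82·137·169·196·157 ≡ 137 (mod 209)
s^143 mod 209 = 137, but h = 19.

reject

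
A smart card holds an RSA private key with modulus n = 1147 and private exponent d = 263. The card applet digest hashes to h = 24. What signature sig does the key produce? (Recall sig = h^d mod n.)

h^2 ≡ 24^2 = 576
h^4 ≡ 576^2 = 331776 ≡ 293
h^8 ≡ 293^2 = 85849 ≡ 971
h^16 ≡ 971^2 = 942841 ≡ 7
h^32 ≡ 7^2 = 49
h^64 ≡ 49^2 = 2401 ≡ 107
h^128 ≡ 107^2 = 11449 ≡ 1126
h^256 ≡ 1126^2 = 1267876 ≡ 441
263 = 256 + 4 + 2 + 1, so h^263 ≡ 441·293·576·24 ≡ 207 (mod 1147)

207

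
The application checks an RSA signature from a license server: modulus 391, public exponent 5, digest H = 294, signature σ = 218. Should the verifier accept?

σ^2 ≡ 218^2 = 47524 ≡ 213
σ^4 ≡ 213^2 = 45369 ≡ 13
5 = 4 + 1, so σ^5 ≡ 13·218 ≡ 97 (mod 391)
The recovered value 97 does not match the digest 294.

reject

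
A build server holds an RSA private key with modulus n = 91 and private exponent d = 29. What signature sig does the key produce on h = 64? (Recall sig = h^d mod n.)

64

h^29 mod 91 = 64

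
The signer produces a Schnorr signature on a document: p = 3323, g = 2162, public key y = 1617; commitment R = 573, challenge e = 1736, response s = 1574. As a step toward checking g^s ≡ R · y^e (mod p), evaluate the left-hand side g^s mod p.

2662

2162^2 = 4674244 ≡ 2106
2162^4 ≡ 2106^2 = 4435236 ≡ 2354
2162^8 ≡ 2354^2 = 5541316 ≡ 1875
2162^16 ≡ 1875^2 = 3515625 ≡ 3214
2162^32 ≡ 3214^2 = 10329796 ≡ 1912
2162^64 ≡ 1912^2 = 3655744 ≡ 444
2162^128 ≡ 444^2 = 197136 ≡ 1079
2162^256 ≡ 1079^2 = 1164241 ≡ 1191
2162^512 ≡ 1191^2 = 1418481 ≡ 2883
2162^1024 ≡ 2883^2 = 8311689 ≡ 866
1574 = 1024 + 512 + 32 + 4 + 2, so 2162^1574 ≡ 866·2883·1912·2354·2106 ≡ 2662 (mod 3323)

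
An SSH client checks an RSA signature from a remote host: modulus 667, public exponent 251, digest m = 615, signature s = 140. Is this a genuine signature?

s^251 mod 667 = 52
s^251 mod 667 = 52, but m = 615.

forged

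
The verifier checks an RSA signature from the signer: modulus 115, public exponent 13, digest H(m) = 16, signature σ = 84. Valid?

no

Squares mod 115: σ^1≡84, σ^2≡41, σ^4≡71, σ^8≡96
13 = 8 + 4 + 1, so σ^13 ≡ 96·71·84 ≡ 74 (mod 115)
σ^13 mod 115 = 74, but H(m) = 16.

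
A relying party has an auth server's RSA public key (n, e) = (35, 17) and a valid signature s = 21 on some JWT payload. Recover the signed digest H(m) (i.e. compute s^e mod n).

Squares mod 35: s^1≡21, s^2≡21, s^4≡21, s^8≡21, s^16≡21
17 = 16 + 1, so s^17 ≡ 21·21 ≡ 21 (mod 35)

21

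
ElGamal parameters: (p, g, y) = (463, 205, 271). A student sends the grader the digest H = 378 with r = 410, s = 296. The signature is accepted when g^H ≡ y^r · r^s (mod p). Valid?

no

Left side g^H mod p:
Squares mod 463: 205^1≡205, 205^2≡355, 205^4≡89, 205^8≡50, 205^16≡185, 205^32≡426, 205^64≡443, 205^128≡400, 205^256≡265
378 = 256 + 64 + 32 + 16 + 8 + 2, so 205^378 ≡ 265·443·426·185·50·355 ≡ 225 (mod 463)
Right side y^r · r^s mod p:
Squares mod 463: 271^1≡271, 271^2≡287, 271^4≡418, 271^8≡173, 271^16≡297, 271^32≡239, 271^64≡172, 271^128≡415, 271^256≡452
410 = 256 + 128 + 16 + 8 + 2, so 271^410 ≡ 452·415·297·173·287 ≡ 232 (mod 463)
Squares mod 463: 410^1≡410, 410^2≡31, 410^4≡35, 410^8≡299, 410^16≡42, 410^32≡375, 410^64≡336, 410^128≡387, 410^256≡220
296 = 256 + 32 + 8, so 410^296 ≡ 220·375·299 ≡ 249 (mod 463)
232·249 = 57768 ≡ 356 (mod 463)
225 ≠ 356, so verification fails.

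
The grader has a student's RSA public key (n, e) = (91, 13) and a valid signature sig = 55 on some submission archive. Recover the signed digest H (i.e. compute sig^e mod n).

55

sig^2 ≡ 55^2 = 3025 ≡ 22
sig^4 ≡ 22^2 = 484 ≡ 29
sig^8 ≡ 29^2 = 841 ≡ 22
13 = 8 + 4 + 1, so sig^13 ≡ 22·29·55 ≡ 55 (mod 91)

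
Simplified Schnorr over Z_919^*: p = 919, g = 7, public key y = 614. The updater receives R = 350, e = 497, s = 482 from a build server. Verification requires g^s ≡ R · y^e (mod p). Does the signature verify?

verifies

g^s mod p:
7^2 = 49
7^4 ≡ 49^2 = 2401 ≡ 563
7^8 ≡ 563^2 = 316969 ≡ 833
7^16 ≡ 833^2 = 693889 ≡ 44
7^32 ≡ 44^2 = 1936 ≡ 98
7^64 ≡ 98^2 = 9604 ≡ 414
7^128 ≡ 414^2 = 171396 ≡ 462
7^256 ≡ 462^2 = 213444 ≡ 236
482 = 256 + 128 + 64 + 32 + 2, so 7^482 ≡ 236·462·414·98·49 ≡ 278 (mod 919)
R · y^e mod p:
614^2 = 376996 ≡ 206
614^4 ≡ 206^2 = 42436 ≡ 162
614^8 ≡ 162^2 = 26244 ≡ 512
614^16 ≡ 512^2 = 262144 ≡ 229
614^32 ≡ 229^2 = 52441 ≡ 58
614^64 ≡ 58^2 = 3364 ≡ 607
614^128 ≡ 607^2 = 368449 ≡ 849
614^256 ≡ 849^2 = 720801 ≡ 305
497 = 256 + 128 + 64 + 32 + 16 + 1, so 614^497 ≡ 305·849·607·58·229·614 ≡ 757 (mod 919)
350·757 = 264950 ≡ 278 (mod 919)
278 ≡ 278 (mod 919); signature holds.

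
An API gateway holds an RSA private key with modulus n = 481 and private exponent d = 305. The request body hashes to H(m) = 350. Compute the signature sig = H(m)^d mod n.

Squares mod 481: (H(m))^1≡350, (H(m))^2≡326, (H(m))^4≡456, (H(m))^8≡144, (H(m))^16≡53, (H(m))^32≡404, (H(m))^64≡157, (H(m))^128≡118, (H(m))^256≡456
305 = 256 + 32 + 16 + 1, so (H(m))^305 ≡ 456·404·53·350 ≡ 272 (mod 481)

272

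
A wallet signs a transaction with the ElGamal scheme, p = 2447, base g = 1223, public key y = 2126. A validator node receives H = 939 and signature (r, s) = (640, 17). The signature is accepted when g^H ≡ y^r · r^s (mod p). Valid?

yes

Left side g^H mod p:
Squares mod 2447: 1223^1≡1223, 1223^2≡612, 1223^4≡153, 1223^8≡1386, 1223^16≡101, 1223^32≡413, 1223^64≡1726, 1223^128≡1077, 1223^256≡51, 1223^512≡154
939 = 512 + 256 + 128 + 32 + 8 + 2 + 1, so 1223^939 ≡ 154·51·1077·413·1386·612·1223 ≡ 1736 (mod 2447)
Right side y^r · r^s mod p:
Squares mod 2447: 2126^1≡2126, 2126^2≡267, 2126^4≡326, 2126^8≡1055, 2126^16≡2087, 2126^32≡2356, 2126^64≡940, 2126^128≡233, 2126^256≡455, 2126^512≡1477
640 = 512 + 128, so 2126^640 ≡ 1477·233 ≡ 1561 (mod 2447)
Squares mod 2447: 640^1≡640, 640^2≡951, 640^4≡1458, 640^8≡1768, 640^16≡1005
17 = 16 + 1, so 640^17 ≡ 1005·640 ≡ 2086 (mod 2447)
1561·2086 = 3256246 ≡ 1736 (mod 2447)
1736 ≡ 1736 (mod 2447), so the signature is genuine.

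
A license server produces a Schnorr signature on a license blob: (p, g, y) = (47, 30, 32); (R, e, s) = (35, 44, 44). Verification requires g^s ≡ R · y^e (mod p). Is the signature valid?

g^s mod p:
30^2 = 900 ≡ 7
30^4 ≡ 7^2 = 49 ≡ 2
30^8 ≡ 2^2 = 4
30^16 ≡ 4^2 = 16
30^32 ≡ 16^2 = 256 ≡ 21
44 = 32 + 8 + 4, so 30^44 ≡ 21·4·2 ≡ 27 (mod 47)
R · y^e mod p:
32^2 = 1024 ≡ 37
32^4 ≡ 37^2 = 1369 ≡ 6
32^8 ≡ 6^2 = 36
32^16 ≡ 36^2 = 1296 ≡ 27
32^32 ≡ 27^2 = 729 ≡ 24
44 = 32 + 8 + 4, so 32^44 ≡ 24·36·6 ≡ 14 (mod 47)
35·14 = 490 ≡ 20 (mod 47)
27 ≠ 20; the check fails.

invalid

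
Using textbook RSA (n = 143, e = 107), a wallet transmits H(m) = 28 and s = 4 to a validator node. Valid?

s^2 ≡ 4^2 = 16
s^4 ≡ 16^2 = 256 ≡ 113
s^8 ≡ 113^2 = 12769 ≡ 42
s^16 ≡ 42^2 = 1764 ≡ 48
s^32 ≡ 48^2 = 2304 ≡ 16
s^64 ≡ 16^2 = 256 ≡ 113
107 = 64 + 32 + 8 + 2 + 1, so s^107 ≡ 113·16·42·16·4 ≡ 49 (mod 143)
s^107 mod 143 = 49, but H(m) = 28.

no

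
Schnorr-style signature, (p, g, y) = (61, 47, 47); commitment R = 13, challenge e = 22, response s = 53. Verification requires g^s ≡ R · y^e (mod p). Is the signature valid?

g^s mod p:
47^53 mod 61 = 13
R · y^e mod p:
47^22 mod 61 = 47
13·47 = 611 ≡ 1 (mod 61)
13 ≠ 1; the check fails.

invalid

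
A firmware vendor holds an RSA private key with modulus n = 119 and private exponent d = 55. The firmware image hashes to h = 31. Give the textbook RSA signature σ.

108

h^55 mod 119 = 108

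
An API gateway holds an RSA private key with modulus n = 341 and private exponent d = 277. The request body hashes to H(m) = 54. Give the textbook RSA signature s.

153

(H(m))^277 mod 341 = 153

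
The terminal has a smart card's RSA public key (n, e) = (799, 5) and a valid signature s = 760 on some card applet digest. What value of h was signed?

Squares mod 799: s^1≡760, s^2≡722, s^4≡336
5 = 4 + 1, so s^5 ≡ 336·760 ≡ 479 (mod 799)

479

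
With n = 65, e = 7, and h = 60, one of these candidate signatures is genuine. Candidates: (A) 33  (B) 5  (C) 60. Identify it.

Candidate A: 33^7 mod 65 = 32
Candidate B: 5^7 mod 65 = 60
  → matches h = 60
Candidate C: 60^7 mod 65 = 5

B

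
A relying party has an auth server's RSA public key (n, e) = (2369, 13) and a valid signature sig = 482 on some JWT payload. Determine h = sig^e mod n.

321

sig^2 ≡ 482^2 = 232324 ≡ 162
sig^4 ≡ 162^2 = 26244 ≡ 185
sig^8 ≡ 185^2 = 34225 ≡ 1059
13 = 8 + 4 + 1, so sig^13 ≡ 1059·185·482 ≡ 321 (mod 2369)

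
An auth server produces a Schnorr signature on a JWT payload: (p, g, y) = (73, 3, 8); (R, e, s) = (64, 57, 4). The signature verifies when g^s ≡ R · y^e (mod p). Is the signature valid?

g^s mod p:
3^4 mod 73 = 8
R · y^e mod p:
8^57 mod 73 = 1
64·1 = 64 ≡ 64 (mod 73)
8 ≠ 64; the check fails.

invalid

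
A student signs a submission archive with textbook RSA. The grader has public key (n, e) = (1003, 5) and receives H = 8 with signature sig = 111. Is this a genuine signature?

sig^2 ≡ 111^2 = 12321 ≡ 285
sig^4 ≡ 285^2 = 81225 ≡ 985
5 = 4 + 1, so sig^5 ≡ 985·111 ≡ 8 (mod 1003)
sig^5 mod 1003 = 8 matches H.

genuine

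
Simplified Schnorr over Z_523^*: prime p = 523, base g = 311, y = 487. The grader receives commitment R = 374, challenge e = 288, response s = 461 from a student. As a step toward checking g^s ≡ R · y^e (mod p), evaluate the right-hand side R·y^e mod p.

106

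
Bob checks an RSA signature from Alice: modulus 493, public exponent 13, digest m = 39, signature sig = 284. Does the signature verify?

sig^2 ≡ 284^2 = 80656 ≡ 297
sig^4 ≡ 297^2 = 88209 ≡ 455
sig^8 ≡ 455^2 = 207025 ≡ 458
13 = 8 + 4 + 1, so sig^13 ≡ 458·455·284 ≡ 82 (mod 493)
sig^13 mod 493 = 82, but m = 39.

does not verify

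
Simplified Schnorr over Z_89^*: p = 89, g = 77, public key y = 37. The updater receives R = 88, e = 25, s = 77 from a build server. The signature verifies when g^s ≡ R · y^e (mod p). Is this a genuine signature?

forged

g^s mod p:
77^2 = 5929 ≡ 55
77^4 ≡ 55^2 = 3025 ≡ 88
77^8 ≡ 88^2 = 7744 ≡ 1
77^16 ≡ 1^2 = 1
77^32 ≡ 1^2 = 1
77^64 ≡ 1^2 = 1
77 = 64 + 8 + 4 + 1, so 77^77 ≡ 1·1·88·77 ≡ 12 (mod 89)
R · y^e mod p:
37^2 = 1369 ≡ 34
37^4 ≡ 34^2 = 1156 ≡ 88
37^8 ≡ 88^2 = 7744 ≡ 1
37^16 ≡ 1^2 = 1
25 = 16 + 8 + 1, so 37^25 ≡ 1·1·37 ≡ 37 (mod 89)
88·37 = 3256 ≡ 52 (mod 89)
12 ≠ 52; the check fails.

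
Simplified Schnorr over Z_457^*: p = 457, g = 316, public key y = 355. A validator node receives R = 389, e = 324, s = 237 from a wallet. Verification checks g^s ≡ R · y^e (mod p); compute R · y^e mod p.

343

355^2 = 126025 ≡ 350
355^4 ≡ 350^2 = 122500 ≡ 24
355^8 ≡ 24^2 = 576 ≡ 119
355^16 ≡ 119^2 = 14161 ≡ 451
355^32 ≡ 451^2 = 203401 ≡ 36
355^64 ≡ 36^2 = 1296 ≡ 382
355^128 ≡ 382^2 = 145924 ≡ 141
355^256 ≡ 141^2 = 19881 ≡ 230
324 = 256 + 64 + 4, so 355^324 ≡ 230·382·24 ≡ 42 (mod 457)
R · y^e ≡ 389·42 = 16338 ≡ 343 (mod 457)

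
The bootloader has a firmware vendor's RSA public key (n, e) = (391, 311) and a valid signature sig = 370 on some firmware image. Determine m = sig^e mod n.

Squares mod 391: sig^1≡370, sig^2≡50, sig^4≡154, sig^8≡256, sig^16≡239, sig^32≡35, sig^64≡52, sig^128≡358, sig^256≡307
311 = 256 + 32 + 16 + 4 + 2 + 1, so sig^311 ≡ 307·35·239·154·50·370 ≡ 123 (mod 391)

123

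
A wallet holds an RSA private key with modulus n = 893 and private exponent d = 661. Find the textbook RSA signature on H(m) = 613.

36

(H(m))^2 ≡ 613^2 = 375769 ≡ 709
(H(m))^4 ≡ 709^2 = 502681 ≡ 815
(H(m))^8 ≡ 815^2 = 664225 ≡ 726
(H(m))^16 ≡ 726^2 = 527076 ≡ 206
(H(m))^32 ≡ 206^2 = 42436 ≡ 465
(H(m))^64 ≡ 465^2 = 216225 ≡ 119
(H(m))^128 ≡ 119^2 = 14161 ≡ 766
(H(m))^256 ≡ 766^2 = 586756 ≡ 55
(H(m))^512 ≡ 55^2 = 3025 ≡ 346
661 = 512 + 128 + 16 + 4 + 1, so (H(m))^661 ≡ 346·766·206·815·613 ≡ 36 (mod 893)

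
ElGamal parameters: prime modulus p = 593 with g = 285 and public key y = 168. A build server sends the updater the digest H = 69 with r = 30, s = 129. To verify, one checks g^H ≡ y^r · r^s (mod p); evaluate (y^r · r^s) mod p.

168^2 = 28224 ≡ 353
168^4 ≡ 353^2 = 124609 ≡ 79
168^8 ≡ 79^2 = 6241 ≡ 311
168^16 ≡ 311^2 = 96721 ≡ 62
30 = 16 + 8 + 4 + 2, so 168^30 ≡ 62·311·79·353 ≡ 152 (mod 593)
30^2 = 900 ≡ 307
30^4 ≡ 307^2 = 94249 ≡ 555
30^8 ≡ 555^2 = 308025 ≡ 258
30^16 ≡ 258^2 = 66564 ≡ 148
30^32 ≡ 148^2 = 21904 ≡ 556
30^64 ≡ 556^2 = 309136 ≡ 183
30^128 ≡ 183^2 = 33489 ≡ 281
129 = 128 + 1, so 30^129 ≡ 281·30 ≡ 128 (mod 593)
y^r · r^s ≡ 152·128 = 19456 ≡ 480 (mod 593)

480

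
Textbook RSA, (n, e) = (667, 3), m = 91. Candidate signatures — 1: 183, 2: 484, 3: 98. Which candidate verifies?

Candidate 1: Squares mod 667: 183^1≡183, 183^2≡139; 3 = 2 + 1, so 183^3 ≡ 139·183 ≡ 91 (mod 667)
  → matches m = 91
Candidate 2: Squares mod 667: 484^1≡484, 484^2≡139; 3 = 2 + 1, so 484^3 ≡ 139·484 ≡ 576 (mod 667)
Candidate 3: Squares mod 667: 98^1≡98, 98^2≡266; 3 = 2 + 1, so 98^3 ≡ 266·98 ≡ 55 (mod 667)

1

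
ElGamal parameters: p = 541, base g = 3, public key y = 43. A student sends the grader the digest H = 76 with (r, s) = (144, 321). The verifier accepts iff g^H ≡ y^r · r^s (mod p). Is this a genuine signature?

Left side g^H mod p:
Squares mod 541: 3^1≡3, 3^2≡9, 3^4≡81, 3^8≡69, 3^16≡433, 3^32≡303, 3^64≡380
76 = 64 + 8 + 4, so 3^76 ≡ 380·69·81 ≡ 395 (mod 541)
Right side y^r · r^s mod p:
Squares mod 541: 43^1≡43, 43^2≡226, 43^4≡222, 43^8≡53, 43^16≡104, 43^32≡537, 43^64≡16, 43^128≡256
144 = 128 + 16, so 43^144 ≡ 256·104 ≡ 115 (mod 541)
Squares mod 541: 144^1≡144, 144^2≡178, 144^4≡306, 144^8≡43, 144^16≡226, 144^32≡222, 144^64≡53, 144^128≡104, 144^256≡537
321 = 256 + 64 + 1, so 144^321 ≡ 537·53·144 ≡ 309 (mod 541)
115·309 = 35535 ≡ 370 (mod 541)
395 ≠ 370, so verification fails.

forged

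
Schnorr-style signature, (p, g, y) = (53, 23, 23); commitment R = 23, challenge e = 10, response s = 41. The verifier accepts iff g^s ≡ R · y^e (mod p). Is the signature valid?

g^s mod p:
23^41 mod 53 = 23
R · y^e mod p:
23^10 mod 53 = 52
23·52 = 1196 ≡ 30 (mod 53)
23 ≠ 30; the check fails.

invalid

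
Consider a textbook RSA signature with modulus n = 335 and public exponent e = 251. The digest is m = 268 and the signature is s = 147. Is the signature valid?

invalid

s^2 ≡ 147^2 = 21609 ≡ 169
s^4 ≡ 169^2 = 28561 ≡ 86
s^8 ≡ 86^2 = 7396 ≡ 26
s^16 ≡ 26^2 = 676 ≡ 6
s^32 ≡ 6^2 = 36
s^64 ≡ 36^2 = 1296 ≡ 291
s^128 ≡ 291^2 = 84681 ≡ 261
251 = 128 + 64 + 32 + 16 + 8 + 2 + 1, so s^251 ≡ 261·291·36·6·26·169·147 ≡ 288 (mod 335)
s^251 mod 335 = 288, but m = 268.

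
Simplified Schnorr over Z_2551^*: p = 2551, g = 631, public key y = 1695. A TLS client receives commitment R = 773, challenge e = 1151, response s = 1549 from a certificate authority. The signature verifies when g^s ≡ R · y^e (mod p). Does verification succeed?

fails

g^s mod p:
Squares mod 2551: 631^1≡631, 631^2≡205, 631^4≡1209, 631^8≡2509, 631^16≡1764, 631^32≡2027, 631^64≡1619, 631^128≡1284, 631^256≡710, 631^512≡1553, 631^1024≡1114
1549 = 1024 + 512 + 8 + 4 + 1, so 631^1549 ≡ 1114·1553·2509·1209·631 ≡ 2254 (mod 2551)
R · y^e mod p:
Squares mod 2551: 1695^1≡1695, 1695^2≡599, 1695^4≡1661, 1695^8≡1290, 1695^16≡848, 1695^32≡2273, 1695^64≡754, 1695^128≡2194, 1695^256≡2450, 1695^512≡2548, 1695^1024≡9
1151 = 1024 + 64 + 32 + 16 + 8 + 4 + 2 + 1, so 1695^1151 ≡ 9·754·2273·848·1290·1661·599·1695 ≡ 567 (mod 2551)
773·567 = 438291 ≡ 2070 (mod 2551)
2254 ≠ 2070; the check fails.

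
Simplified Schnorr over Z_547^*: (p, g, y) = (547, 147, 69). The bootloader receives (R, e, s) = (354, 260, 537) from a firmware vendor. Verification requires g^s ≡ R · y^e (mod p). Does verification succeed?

passes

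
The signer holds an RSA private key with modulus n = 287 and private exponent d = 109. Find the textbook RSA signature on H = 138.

222

H^2 ≡ 138^2 = 19044 ≡ 102
H^4 ≡ 102^2 = 10404 ≡ 72
H^8 ≡ 72^2 = 5184 ≡ 18
H^16 ≡ 18^2 = 324 ≡ 37
H^32 ≡ 37^2 = 1369 ≡ 221
H^64 ≡ 221^2 = 48841 ≡ 51
109 = 64 + 32 + 8 + 4 + 1, so H^109 ≡ 51·221·18·72·138 ≡ 222 (mod 287)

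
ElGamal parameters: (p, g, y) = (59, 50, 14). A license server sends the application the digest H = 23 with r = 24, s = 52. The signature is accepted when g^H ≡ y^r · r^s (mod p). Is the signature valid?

Left side g^H mod p:
Squares mod 59: 50^1≡50, 50^2≡22, 50^4≡12, 50^8≡26, 50^16≡27
23 = 16 + 4 + 2 + 1, so 50^23 ≡ 27·12·22·50 ≡ 40 (mod 59)
Right side y^r · r^s mod p:
Squares mod 59: 14^1≡14, 14^2≡19, 14^4≡7, 14^8≡49, 14^16≡41
24 = 16 + 8, so 14^24 ≡ 41·49 ≡ 3 (mod 59)
Squares mod 59: 24^1≡24, 24^2≡45, 24^4≡19, 24^8≡7, 24^16≡49, 24^32≡41
52 = 32 + 16 + 4, so 24^52 ≡ 41·49·19 ≡ 57 (mod 59)
3·57 = 171 ≡ 53 (mod 59)
40 ≠ 53, so verification fails.

invalid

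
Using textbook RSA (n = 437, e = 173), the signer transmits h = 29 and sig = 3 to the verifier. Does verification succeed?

passes

Squares mod 437: sig^1≡3, sig^2≡9, sig^4≡81, sig^8≡6, sig^16≡36, sig^32≡422, sig^64≡225, sig^128≡370
173 = 128 + 32 + 8 + 4 + 1, so sig^173 ≡ 370·422·6·81·3 ≡ 29 (mod 437)
Since 29 equals the digest 29, verification succeeds.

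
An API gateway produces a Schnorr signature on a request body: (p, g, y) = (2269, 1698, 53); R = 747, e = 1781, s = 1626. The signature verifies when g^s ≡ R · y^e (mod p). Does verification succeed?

passes

g^s mod p:
Squares mod 2269: 1698^1≡1698, 1698^2≡1574, 1698^4≡1997, 1698^8≡1376, 1698^16≡1030, 1698^32≡1277, 1698^64≡1587, 1698^128≡2248, 1698^256≡441, 1698^512≡1616, 1698^1024≡2106
1626 = 1024 + 512 + 64 + 16 + 8 + 2, so 1698^1626 ≡ 2106·1616·1587·1030·1376·1574 ≡ 1170 (mod 2269)
R · y^e mod p:
Squares mod 2269: 53^1≡53, 53^2≡540, 53^4≡1168, 53^8≡555, 53^16≡1710, 53^32≡1628, 53^64≡192, 53^128≡560, 53^256≡478, 53^512≡1584, 53^1024≡1811
1781 = 1024 + 512 + 128 + 64 + 32 + 16 + 4 + 1, so 53^1781 ≡ 1811·1584·560·192·1628·1710·1168·53 ≡ 685 (mod 2269)
747·685 = 511695 ≡ 1170 (mod 2269)
1170 ≡ 1170 (mod 2269); signature holds.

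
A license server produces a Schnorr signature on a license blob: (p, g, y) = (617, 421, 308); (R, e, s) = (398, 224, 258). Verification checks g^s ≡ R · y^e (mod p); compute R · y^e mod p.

267

308^224 mod 617 = 489
R · y^e ≡ 398·489 = 194622 ≡ 267 (mod 617)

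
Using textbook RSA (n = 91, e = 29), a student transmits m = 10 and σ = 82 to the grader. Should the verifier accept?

accept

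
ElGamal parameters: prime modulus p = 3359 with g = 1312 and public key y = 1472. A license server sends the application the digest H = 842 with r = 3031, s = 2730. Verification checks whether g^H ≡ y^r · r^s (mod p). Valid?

no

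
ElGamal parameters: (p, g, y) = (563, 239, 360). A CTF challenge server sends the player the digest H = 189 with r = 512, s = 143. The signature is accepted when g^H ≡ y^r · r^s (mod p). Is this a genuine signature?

forged

Left side g^H mod p:
239^2 = 57121 ≡ 258
239^4 ≡ 258^2 = 66564 ≡ 130
239^8 ≡ 130^2 = 16900 ≡ 10
239^16 ≡ 10^2 = 100
239^32 ≡ 100^2 = 10000 ≡ 429
239^64 ≡ 429^2 = 184041 ≡ 503
239^128 ≡ 503^2 = 253009 ≡ 222
189 = 128 + 32 + 16 + 8 + 4 + 1, so 239^189 ≡ 222·429·100·10·130·239 ≡ 327 (mod 563)
Right side y^r · r^s mod p:
360^2 = 129600 ≡ 110
360^4 ≡ 110^2 = 12100 ≡ 277
360^8 ≡ 277^2 = 76729 ≡ 161
360^16 ≡ 161^2 = 25921 ≡ 23
360^32 ≡ 23^2 = 529
360^64 ≡ 529^2 = 279841 ≡ 30
360^128 ≡ 30^2 = 900 ≡ 337
360^256 ≡ 337^2 = 113569 ≡ 406
360^512 ≡ 406^2 = 164836 ≡ 440
512^2 = 262144 ≡ 349
512^4 ≡ 349^2 = 121801 ≡ 193
512^8 ≡ 193^2 = 37249 ≡ 91
512^16 ≡ 91^2 = 8281 ≡ 399
512^32 ≡ 399^2 = 159201 ≡ 435
512^64 ≡ 435^2 = 189225 ≡ 57
512^128 ≡ 57^2 = 3249 ≡ 434
143 = 128 + 8 + 4 + 2 + 1, so 512^143 ≡ 434·91·193·349·512 ≡ 380 (mod 563)
440·380 = 167200 ≡ 552 (mod 563)
327 ≠ 552, so verification fails.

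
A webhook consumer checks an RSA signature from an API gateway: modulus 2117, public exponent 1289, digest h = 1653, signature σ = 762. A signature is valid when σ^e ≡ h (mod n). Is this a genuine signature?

Squares mod 2117: σ^1≡762, σ^2≡586, σ^4≡442, σ^8≡600, σ^16≡110, σ^32≡1515, σ^64≡397, σ^128≡951, σ^256≡442, σ^512≡600, σ^1024≡110
1289 = 1024 + 256 + 8 + 1, so σ^1289 ≡ 110·442·600·762 ≡ 878 (mod 2117)
878 ≠ 1653, so verification fails.

forged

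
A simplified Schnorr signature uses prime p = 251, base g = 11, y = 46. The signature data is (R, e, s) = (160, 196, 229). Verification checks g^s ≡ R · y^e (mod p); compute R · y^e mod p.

Squares mod 251: 46^1≡46, 46^2≡108, 46^4≡118, 46^8≡119, 46^16≡105, 46^32≡232, 46^64≡110, 46^128≡52
196 = 128 + 64 + 4, so 46^196 ≡ 52·110·118 ≡ 21 (mod 251)
R · y^e ≡ 160·21 = 3360 ≡ 97 (mod 251)

97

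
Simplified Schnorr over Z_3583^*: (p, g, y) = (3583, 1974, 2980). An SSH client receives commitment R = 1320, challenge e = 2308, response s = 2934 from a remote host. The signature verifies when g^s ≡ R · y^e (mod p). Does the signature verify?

g^s mod p:
1974^2 = 3896676 ≡ 1955
1974^4 ≡ 1955^2 = 3822025 ≡ 2547
1974^8 ≡ 2547^2 = 6487209 ≡ 1979
1974^16 ≡ 1979^2 = 3916441 ≡ 222
1974^32 ≡ 222^2 = 49284 ≡ 2705
1974^64 ≡ 2705^2 = 7317025 ≡ 539
1974^128 ≡ 539^2 = 290521 ≡ 298
1974^256 ≡ 298^2 = 88804 ≡ 2812
1974^512 ≡ 2812^2 = 7907344 ≡ 3246
1974^1024 ≡ 3246^2 = 10536516 ≡ 2496
1974^2048 ≡ 2496^2 = 6230016 ≡ 2762
2934 = 2048 + 512 + 256 + 64 + 32 + 16 + 4 + 2, so 1974^2934 ≡ 2762·3246·2812·539·2705·222·2547·1955 ≡ 3278 (mod 3583)
R · y^e mod p:
2980^2 = 8880400 ≡ 1726
2980^4 ≡ 1726^2 = 2979076 ≡ 1603
2980^8 ≡ 1603^2 = 2569609 ≡ 598
2980^16 ≡ 598^2 = 357604 ≡ 2887
2980^32 ≡ 2887^2 = 8334769 ≡ 711
2980^64 ≡ 711^2 = 505521 ≡ 318
2980^128 ≡ 318^2 = 101124 ≡ 800
2980^256 ≡ 800^2 = 640000 ≡ 2226
2980^512 ≡ 2226^2 = 4955076 ≡ 3370
2980^1024 ≡ 3370^2 = 11356900 ≡ 2373
2980^2048 ≡ 2373^2 = 5631129 ≡ 2236
2308 = 2048 + 256 + 4, so 2980^2308 ≡ 2236·2226·1603 ≡ 2212 (mod 3583)
1320·2212 = 2919840 ≡ 3278 (mod 3583)
3278 ≡ 3278 (mod 3583); signature holds.

verifies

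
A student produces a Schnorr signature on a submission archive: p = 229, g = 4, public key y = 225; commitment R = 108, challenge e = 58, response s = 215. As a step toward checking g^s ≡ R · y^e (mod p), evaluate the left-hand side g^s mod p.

26

4^2 = 16
4^4 ≡ 16^2 = 256 ≡ 27
4^8 ≡ 27^2 = 729 ≡ 42
4^16 ≡ 42^2 = 1764 ≡ 161
4^32 ≡ 161^2 = 25921 ≡ 44
4^64 ≡ 44^2 = 1936 ≡ 104
4^128 ≡ 104^2 = 10816 ≡ 53
215 = 128 + 64 + 16 + 4 + 2 + 1, so 4^215 ≡ 53·104·161·27·16·4 ≡ 26 (mod 229)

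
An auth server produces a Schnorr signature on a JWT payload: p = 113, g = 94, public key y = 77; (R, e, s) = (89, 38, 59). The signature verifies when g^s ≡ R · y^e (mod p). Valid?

yes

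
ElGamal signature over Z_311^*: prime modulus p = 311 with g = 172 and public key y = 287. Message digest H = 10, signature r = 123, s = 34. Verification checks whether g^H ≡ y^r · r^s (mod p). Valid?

no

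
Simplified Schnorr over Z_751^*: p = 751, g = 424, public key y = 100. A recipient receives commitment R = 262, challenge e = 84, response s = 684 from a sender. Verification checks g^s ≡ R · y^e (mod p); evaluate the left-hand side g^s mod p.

Squares mod 751: 424^1≡424, 424^2≡287, 424^4≡510, 424^8≡254, 424^16≡681, 424^32≡394, 424^64≡530, 424^128≡26, 424^256≡676, 424^512≡368
684 = 512 + 128 + 32 + 8 + 4, so 424^684 ≡ 368·26·394·254·510 ≡ 208 (mod 751)

208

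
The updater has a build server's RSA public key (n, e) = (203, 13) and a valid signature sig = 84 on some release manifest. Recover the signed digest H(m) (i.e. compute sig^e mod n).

Squares mod 203: sig^1≡84, sig^2≡154, sig^4≡168, sig^8≡7
13 = 8 + 4 + 1, so sig^13 ≡ 7·168·84 ≡ 126 (mod 203)

126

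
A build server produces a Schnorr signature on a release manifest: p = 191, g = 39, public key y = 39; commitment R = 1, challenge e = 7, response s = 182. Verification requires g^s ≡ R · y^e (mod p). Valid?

g^s mod p:
39^182 mod 191 = 184
R · y^e mod p:
39^7 mod 191 = 184
1·184 = 184 ≡ 184 (mod 191)
184 ≡ 184 (mod 191); signature holds.

yes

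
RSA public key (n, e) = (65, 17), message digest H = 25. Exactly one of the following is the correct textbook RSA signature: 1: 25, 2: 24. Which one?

1

Candidate 1: Squares mod 65: 25^1≡25, 25^2≡40, 25^4≡40, 25^8≡40, 25^16≡40; 17 = 16 + 1, so 25^17 ≡ 40·25 ≡ 25 (mod 65)
  → matches H = 25
Candidate 2: Squares mod 65: 24^1≡24, 24^2≡56, 24^4≡16, 24^8≡61, 24^16≡16; 17 = 16 + 1, so 24^17 ≡ 16·24 ≡ 59 (mod 65)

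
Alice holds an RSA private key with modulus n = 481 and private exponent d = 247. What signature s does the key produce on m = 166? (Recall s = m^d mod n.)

m^247 mod 481 = 153

153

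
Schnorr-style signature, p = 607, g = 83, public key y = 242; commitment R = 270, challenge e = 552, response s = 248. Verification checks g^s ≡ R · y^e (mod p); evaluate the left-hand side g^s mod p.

242

83^2 = 6889 ≡ 212
83^4 ≡ 212^2 = 44944 ≡ 26
83^8 ≡ 26^2 = 676 ≡ 69
83^16 ≡ 69^2 = 4761 ≡ 512
83^32 ≡ 512^2 = 262144 ≡ 527
83^64 ≡ 527^2 = 277729 ≡ 330
83^128 ≡ 330^2 = 108900 ≡ 247
248 = 128 + 64 + 32 + 16 + 8, so 83^248 ≡ 247·330·527·512·69 ≡ 242 (mod 607)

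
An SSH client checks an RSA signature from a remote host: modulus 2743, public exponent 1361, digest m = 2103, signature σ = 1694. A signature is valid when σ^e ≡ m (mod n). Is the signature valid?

valid

σ^2 ≡ 1694^2 = 2869636 ≡ 458
σ^4 ≡ 458^2 = 209764 ≡ 1296
σ^8 ≡ 1296^2 = 1679616 ≡ 900
σ^16 ≡ 900^2 = 810000 ≡ 815
σ^32 ≡ 815^2 = 664225 ≡ 419
σ^64 ≡ 419^2 = 175561 ≡ 9
σ^128 ≡ 9^2 = 81
σ^256 ≡ 81^2 = 6561 ≡ 1075
σ^512 ≡ 1075^2 = 1155625 ≡ 822
σ^1024 ≡ 822^2 = 675684 ≡ 906
1361 = 1024 + 256 + 64 + 16 + 1, so σ^1361 ≡ 906·1075·9·815·1694 ≡ 2103 (mod 2743)
Since 2103 equals the digest 2103, verification succeeds.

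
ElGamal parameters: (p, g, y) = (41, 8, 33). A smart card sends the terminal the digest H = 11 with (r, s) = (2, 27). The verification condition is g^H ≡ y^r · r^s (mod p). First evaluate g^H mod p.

8^2 = 64 ≡ 23
8^4 ≡ 23^2 = 529 ≡ 37
8^8 ≡ 37^2 = 1369 ≡ 16
11 = 8 + 2 + 1, so 8^11 ≡ 16·23·8 ≡ 33 (mod 41)

33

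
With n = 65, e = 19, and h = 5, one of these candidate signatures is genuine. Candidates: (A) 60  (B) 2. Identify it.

Candidate A: 60^2 = 3600 ≡ 25; 60^4 ≡ 25^2 = 625 ≡ 40; 60^8 ≡ 40^2 = 1600 ≡ 40; 60^16 ≡ 40^2 = 1600 ≡ 40; 19 = 16 + 2 + 1, so 60^19 ≡ 40·25·60 ≡ 5 (mod 65)
  → matches h = 5
Candidate B: 2^2 = 4; 2^4 ≡ 4^2 = 16; 2^8 ≡ 16^2 = 256 ≡ 61; 2^16 ≡ 61^2 = 3721 ≡ 16; 19 = 16 + 2 + 1, so 2^19 ≡ 16·4·2 ≡ 63 (mod 65)

A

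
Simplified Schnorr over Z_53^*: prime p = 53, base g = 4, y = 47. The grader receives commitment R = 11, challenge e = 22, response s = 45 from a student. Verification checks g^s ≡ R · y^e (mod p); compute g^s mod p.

38

4^2 = 16
4^4 ≡ 16^2 = 256 ≡ 44
4^8 ≡ 44^2 = 1936 ≡ 28
4^16 ≡ 28^2 = 784 ≡ 42
4^32 ≡ 42^2 = 1764 ≡ 15
45 = 32 + 8 + 4 + 1, so 4^45 ≡ 15·28·44·4 ≡ 38 (mod 53)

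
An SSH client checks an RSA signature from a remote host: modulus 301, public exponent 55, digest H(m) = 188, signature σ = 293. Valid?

σ^2 ≡ 293^2 = 85849 ≡ 64
σ^4 ≡ 64^2 = 4096 ≡ 183
σ^8 ≡ 183^2 = 33489 ≡ 78
σ^16 ≡ 78^2 = 6084 ≡ 64
σ^32 ≡ 64^2 = 4096 ≡ 183
55 = 32 + 16 + 4 + 2 + 1, so σ^55 ≡ 183·64·183·64·293 ≡ 188 (mod 301)
Since 188 equals the digest 188, verification succeeds.

yes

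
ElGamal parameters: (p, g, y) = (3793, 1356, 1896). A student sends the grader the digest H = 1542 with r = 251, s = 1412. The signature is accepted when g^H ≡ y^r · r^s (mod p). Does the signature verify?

Left side g^H mod p:
1356^2 = 1838736 ≡ 2924
1356^4 ≡ 2924^2 = 8549776 ≡ 354
1356^8 ≡ 354^2 = 125316 ≡ 147
1356^16 ≡ 147^2 = 21609 ≡ 2644
1356^32 ≡ 2644^2 = 6990736 ≡ 237
1356^64 ≡ 237^2 = 56169 ≡ 3067
1356^128 ≡ 3067^2 = 9406489 ≡ 3642
1356^256 ≡ 3642^2 = 13264164 ≡ 43
1356^512 ≡ 43^2 = 1849
1356^1024 ≡ 1849^2 = 3418801 ≡ 1308
1542 = 1024 + 512 + 4 + 2, so 1356^1542 ≡ 1308·1849·354·2924 ≡ 1549 (mod 3793)
Right side y^r · r^s mod p:
1896^2 = 3594816 ≡ 2845
1896^4 ≡ 2845^2 = 8094025 ≡ 3556
1896^8 ≡ 3556^2 = 12645136 ≡ 3067
1896^16 ≡ 3067^2 = 9406489 ≡ 3642
1896^32 ≡ 3642^2 = 13264164 ≡ 43
1896^64 ≡ 43^2 = 1849
1896^128 ≡ 1849^2 = 3418801 ≡ 1308
251 = 128 + 64 + 32 + 16 + 8 + 2 + 1, so 1896^251 ≡ 1308·1849·43·3642·3067·2845·1896 ≡ 514 (mod 3793)
251^2 = 63001 ≡ 2313
251^4 ≡ 2313^2 = 5349969 ≡ 1839
251^8 ≡ 1839^2 = 3381921 ≡ 2358
251^16 ≡ 2358^2 = 5560164 ≡ 3419
251^32 ≡ 3419^2 = 11689561 ≡ 3328
251^64 ≡ 3328^2 = 11075584 ≡ 24
251^128 ≡ 24^2 = 576
251^256 ≡ 576^2 = 331776 ≡ 1785
251^512 ≡ 1785^2 = 3186225 ≡ 105
251^1024 ≡ 105^2 = 11025 ≡ 3439
1412 = 1024 + 256 + 128 + 4, so 251^1412 ≡ 3439·1785·576·1839 ≡ 688 (mod 3793)
514·688 = 353632 ≡ 883 (mod 3793)
1549 ≠ 883, so verification fails.

does not verify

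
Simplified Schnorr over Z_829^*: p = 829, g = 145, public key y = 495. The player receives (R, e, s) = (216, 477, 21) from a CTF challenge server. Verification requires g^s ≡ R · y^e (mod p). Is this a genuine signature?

genuine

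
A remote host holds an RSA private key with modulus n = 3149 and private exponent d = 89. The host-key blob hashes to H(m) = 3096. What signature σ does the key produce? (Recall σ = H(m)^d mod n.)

1086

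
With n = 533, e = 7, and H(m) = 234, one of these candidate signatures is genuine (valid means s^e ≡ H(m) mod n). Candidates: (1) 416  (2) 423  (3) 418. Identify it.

1

Candidate 1: Squares mod 533: 416^1≡416, 416^2≡364, 416^4≡312; 7 = 4 + 2 + 1, so 416^7 ≡ 312·364·416 ≡ 234 (mod 533)
  → matches H(m) = 234
Candidate 2: Squares mod 533: 423^1≡423, 423^2≡374, 423^4≡230; 7 = 4 + 2 + 1, so 423^7 ≡ 230·374·423 ≡ 149 (mod 533)
Candidate 3: Squares mod 533: 418^1≡418, 418^2≡433, 418^4≡406; 7 = 4 + 2 + 1, so 418^7 ≡ 406·433·418 ≡ 453 (mod 533)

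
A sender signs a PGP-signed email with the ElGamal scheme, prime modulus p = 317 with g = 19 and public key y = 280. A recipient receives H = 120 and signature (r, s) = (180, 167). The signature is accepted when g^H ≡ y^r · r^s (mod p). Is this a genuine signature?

Left side g^H mod p:
19^2 = 361 ≡ 44
19^4 ≡ 44^2 = 1936 ≡ 34
19^8 ≡ 34^2 = 1156 ≡ 205
19^16 ≡ 205^2 = 42025 ≡ 181
19^32 ≡ 181^2 = 32761 ≡ 110
19^64 ≡ 110^2 = 12100 ≡ 54
120 = 64 + 32 + 16 + 8, so 19^120 ≡ 54·110·181·205 ≡ 257 (mod 317)
Right side y^r · r^s mod p:
280^2 = 78400 ≡ 101
280^4 ≡ 101^2 = 10201 ≡ 57
280^8 ≡ 57^2 = 3249 ≡ 79
280^16 ≡ 79^2 = 6241 ≡ 218
280^32 ≡ 218^2 = 47524 ≡ 291
280^64 ≡ 291^2 = 84681 ≡ 42
280^128 ≡ 42^2 = 1764 ≡ 179
180 = 128 + 32 + 16 + 4, so 280^180 ≡ 179·291·218·57 ≡ 23 (mod 317)
180^2 = 32400 ≡ 66
180^4 ≡ 66^2 = 4356 ≡ 235
180^8 ≡ 235^2 = 55225 ≡ 67
180^16 ≡ 67^2 = 4489 ≡ 51
180^32 ≡ 51^2 = 2601 ≡ 65
180^64 ≡ 65^2 = 4225 ≡ 104
180^128 ≡ 104^2 = 10816 ≡ 38
167 = 128 + 32 + 4 + 2 + 1, so 180^167 ≡ 38·65·235·66·180 ≡ 303 (mod 317)
23·303 = 6969 ≡ 312 (mod 317)
257 ≠ 312, so verification fails.

forged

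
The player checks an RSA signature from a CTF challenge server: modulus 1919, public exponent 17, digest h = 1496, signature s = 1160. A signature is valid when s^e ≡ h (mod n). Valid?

no

s^2 ≡ 1160^2 = 1345600 ≡ 381
s^4 ≡ 381^2 = 145161 ≡ 1236
s^8 ≡ 1236^2 = 1527696 ≡ 172
s^16 ≡ 172^2 = 29584 ≡ 799
17 = 16 + 1, so s^17 ≡ 799·1160 ≡ 1882 (mod 1919)
s^17 mod 1919 = 1882, but h = 1496.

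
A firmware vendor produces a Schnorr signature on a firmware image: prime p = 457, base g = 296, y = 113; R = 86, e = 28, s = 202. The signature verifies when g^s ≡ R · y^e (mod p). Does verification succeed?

g^s mod p:
296^202 mod 457 = 84
R · y^e mod p:
113^28 mod 457 = 343
86·343 = 29498 ≡ 250 (mod 457)
84 ≠ 250; the check fails.

fails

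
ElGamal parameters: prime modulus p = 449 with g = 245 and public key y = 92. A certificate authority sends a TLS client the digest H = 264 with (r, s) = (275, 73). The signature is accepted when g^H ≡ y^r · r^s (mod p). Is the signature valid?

valid

Left side g^H mod p:
245^2 = 60025 ≡ 308
245^4 ≡ 308^2 = 94864 ≡ 125
245^8 ≡ 125^2 = 15625 ≡ 359
245^16 ≡ 359^2 = 128881 ≡ 18
245^32 ≡ 18^2 = 324
245^64 ≡ 324^2 = 104976 ≡ 359
245^128 ≡ 359^2 = 128881 ≡ 18
245^256 ≡ 18^2 = 324
264 = 256 + 8, so 245^264 ≡ 324·359 ≡ 25 (mod 449)
Right side y^r · r^s mod p:
92^2 = 8464 ≡ 382
92^4 ≡ 382^2 = 145924 ≡ 448
92^8 ≡ 448^2 = 200704 ≡ 1
92^16 ≡ 1^2 = 1
92^32 ≡ 1^2 = 1
92^64 ≡ 1^2 = 1
92^128 ≡ 1^2 = 1
92^256 ≡ 1^2 = 1
275 = 256 + 16 + 2 + 1, so 92^275 ≡ 1·1·382·92 ≡ 122 (mod 449)
275^2 = 75625 ≡ 193
275^4 ≡ 193^2 = 37249 ≡ 431
275^8 ≡ 431^2 = 185761 ≡ 324
275^16 ≡ 324^2 = 104976 ≡ 359
275^32 ≡ 359^2 = 128881 ≡ 18
275^64 ≡ 18^2 = 324
73 = 64 + 8 + 1, so 275^73 ≡ 324·324·275 ≡ 394 (mod 449)
122·394 = 48068 ≡ 25 (mod 449)
25 ≡ 25 (mod 449), so the signature is genuine.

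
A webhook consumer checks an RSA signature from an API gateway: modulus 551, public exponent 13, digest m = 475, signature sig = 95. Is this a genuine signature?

forged

sig^2 ≡ 95^2 = 9025 ≡ 209
sig^4 ≡ 209^2 = 43681 ≡ 152
sig^8 ≡ 152^2 = 23104 ≡ 513
13 = 8 + 4 + 1, so sig^13 ≡ 513·152·95 ≡ 76 (mod 551)
76 ≠ 475, so verification fails.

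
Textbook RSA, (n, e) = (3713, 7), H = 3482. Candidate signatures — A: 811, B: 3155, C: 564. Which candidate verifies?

B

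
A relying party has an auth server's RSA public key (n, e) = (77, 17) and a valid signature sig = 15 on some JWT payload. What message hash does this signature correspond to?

sig^2 ≡ 15^2 = 225 ≡ 71
sig^4 ≡ 71^2 = 5041 ≡ 36
sig^8 ≡ 36^2 = 1296 ≡ 64
sig^16 ≡ 64^2 = 4096 ≡ 15
17 = 16 + 1, so sig^17 ≡ 15·15 ≡ 71 (mod 77)

71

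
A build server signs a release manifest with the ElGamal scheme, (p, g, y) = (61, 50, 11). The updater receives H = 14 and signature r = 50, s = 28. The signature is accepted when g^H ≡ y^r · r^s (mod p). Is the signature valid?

Left side g^H mod p:
50^2 = 2500 ≡ 60
50^4 ≡ 60^2 = 3600 ≡ 1
50^8 ≡ 1^2 = 1
14 = 8 + 4 + 2, so 50^14 ≡ 1·1·60 ≡ 60 (mod 61)
Right side y^r · r^s mod p:
11^2 = 121 ≡ 60
11^4 ≡ 60^2 = 3600 ≡ 1
11^8 ≡ 1^2 = 1
11^16 ≡ 1^2 = 1
11^32 ≡ 1^2 = 1
50 = 32 + 16 + 2, so 11^50 ≡ 1·1·60 ≡ 60 (mod 61)
50^2 = 2500 ≡ 60
50^4 ≡ 60^2 = 3600 ≡ 1
50^8 ≡ 1^2 = 1
50^16 ≡ 1^2 = 1
28 = 16 + 8 + 4, so 50^28 ≡ 1·1·1 ≡ 1 (mod 61)
60·1 = 60 ≡ 60 (mod 61)
60 ≡ 60 (mod 61), so the signature is genuine.

valid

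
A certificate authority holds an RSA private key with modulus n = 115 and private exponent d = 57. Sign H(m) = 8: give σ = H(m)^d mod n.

18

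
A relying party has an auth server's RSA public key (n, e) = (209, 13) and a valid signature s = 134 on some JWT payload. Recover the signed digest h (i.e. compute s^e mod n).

s^2 ≡ 134^2 = 17956 ≡ 191
s^4 ≡ 191^2 = 36481 ≡ 115
s^8 ≡ 115^2 = 13225 ≡ 58
13 = 8 + 4 + 1, so s^13 ≡ 58·115·134 ≡ 96 (mod 209)

96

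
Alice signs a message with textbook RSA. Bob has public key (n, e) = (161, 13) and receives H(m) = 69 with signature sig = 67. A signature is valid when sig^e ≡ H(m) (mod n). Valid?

sig^2 ≡ 67^2 = 4489 ≡ 142
sig^4 ≡ 142^2 = 20164 ≡ 39
sig^8 ≡ 39^2 = 1521 ≡ 72
13 = 8 + 4 + 1, so sig^13 ≡ 72·39·67 ≡ 88 (mod 161)
The recovered value 88 does not match the digest 69.

no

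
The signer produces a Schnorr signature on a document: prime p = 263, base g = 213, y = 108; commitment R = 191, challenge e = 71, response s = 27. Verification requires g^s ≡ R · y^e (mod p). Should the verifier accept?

reject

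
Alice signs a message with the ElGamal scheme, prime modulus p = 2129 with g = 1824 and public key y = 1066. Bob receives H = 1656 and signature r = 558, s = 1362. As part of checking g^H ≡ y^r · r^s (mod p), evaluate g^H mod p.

1824^1656 mod 2129 = 1222

1222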